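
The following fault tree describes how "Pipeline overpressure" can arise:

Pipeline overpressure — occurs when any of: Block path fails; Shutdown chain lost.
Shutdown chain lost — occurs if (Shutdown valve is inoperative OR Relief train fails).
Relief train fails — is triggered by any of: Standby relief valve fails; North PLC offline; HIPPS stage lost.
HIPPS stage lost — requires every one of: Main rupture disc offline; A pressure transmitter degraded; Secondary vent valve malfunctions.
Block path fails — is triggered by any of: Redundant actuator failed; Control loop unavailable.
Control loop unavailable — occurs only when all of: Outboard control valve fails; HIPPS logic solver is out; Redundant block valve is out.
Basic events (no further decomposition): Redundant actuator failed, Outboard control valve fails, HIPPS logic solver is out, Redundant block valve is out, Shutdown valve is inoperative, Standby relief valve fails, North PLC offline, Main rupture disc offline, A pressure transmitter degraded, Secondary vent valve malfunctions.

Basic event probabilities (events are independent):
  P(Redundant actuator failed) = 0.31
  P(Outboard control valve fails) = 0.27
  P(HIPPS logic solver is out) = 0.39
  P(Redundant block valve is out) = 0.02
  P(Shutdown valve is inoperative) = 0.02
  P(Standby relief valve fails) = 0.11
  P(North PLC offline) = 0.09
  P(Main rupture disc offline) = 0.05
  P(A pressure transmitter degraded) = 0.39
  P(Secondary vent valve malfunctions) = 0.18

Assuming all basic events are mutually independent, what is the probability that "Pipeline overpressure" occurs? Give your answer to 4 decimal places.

0.4554

P(Control loop unavailable) [AND] = 0.27 × 0.39 × 0.02 = 0.002106
P(Block path fails) [OR] = 1 − (1−0.31) × (1−0.002106) = 0.311453
P(HIPPS stage lost) [AND] = 0.05 × 0.39 × 0.18 = 0.003510
P(Relief train fails) [OR] = 1 − (1−0.11) × (1−0.09) × (1−0.003510) = 0.192943
P(Shutdown chain lost) [OR] = 1 − (1−0.02) × (1−0.192943) = 0.209084
P(Pipeline overpressure) [OR] = 1 − (1−0.311453) × (1−0.209084) = 0.455417
Rounded to 4 decimal places: P(Pipeline overpressure) ≈ 0.4554.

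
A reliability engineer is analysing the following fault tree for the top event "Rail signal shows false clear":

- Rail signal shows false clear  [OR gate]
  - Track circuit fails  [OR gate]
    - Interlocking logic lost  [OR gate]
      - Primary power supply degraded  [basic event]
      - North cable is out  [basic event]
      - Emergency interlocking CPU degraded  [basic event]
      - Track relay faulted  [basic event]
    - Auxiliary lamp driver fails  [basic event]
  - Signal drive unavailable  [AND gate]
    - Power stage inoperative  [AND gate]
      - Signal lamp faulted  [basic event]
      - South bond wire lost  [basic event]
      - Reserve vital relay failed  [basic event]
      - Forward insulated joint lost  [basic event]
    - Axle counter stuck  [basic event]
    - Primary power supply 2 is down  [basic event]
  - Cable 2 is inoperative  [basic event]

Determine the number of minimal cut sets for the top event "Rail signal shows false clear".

Interlocking logic lost [OR]: union of children's cut sets → 4 cut set(s).
Track circuit fails [OR]: union of children's cut sets → 5 cut set(s).
Power stage inoperative [AND]: one cut set from each child combined → 1 × 1 × 1 × 1 = 1 cut set(s).
Signal drive unavailable [AND]: one cut set from each child combined → 1 × 1 × 1 = 1 cut set(s).
Rail signal shows false clear [OR]: union of children's cut sets → 7 cut set(s).
Minimal cut sets: {Primary power supply degraded}; {North cable is out}; {Emergency interlocking CPU degraded}; {Track relay faulted}; {Auxiliary lamp driver fails}; {Axle counter stuck, Forward insulated joint lost, Primary power supply 2 is down, Reserve vital relay failed, Signal lamp faulted, South bond wire lost}; {Cable 2 is inoperative}.

7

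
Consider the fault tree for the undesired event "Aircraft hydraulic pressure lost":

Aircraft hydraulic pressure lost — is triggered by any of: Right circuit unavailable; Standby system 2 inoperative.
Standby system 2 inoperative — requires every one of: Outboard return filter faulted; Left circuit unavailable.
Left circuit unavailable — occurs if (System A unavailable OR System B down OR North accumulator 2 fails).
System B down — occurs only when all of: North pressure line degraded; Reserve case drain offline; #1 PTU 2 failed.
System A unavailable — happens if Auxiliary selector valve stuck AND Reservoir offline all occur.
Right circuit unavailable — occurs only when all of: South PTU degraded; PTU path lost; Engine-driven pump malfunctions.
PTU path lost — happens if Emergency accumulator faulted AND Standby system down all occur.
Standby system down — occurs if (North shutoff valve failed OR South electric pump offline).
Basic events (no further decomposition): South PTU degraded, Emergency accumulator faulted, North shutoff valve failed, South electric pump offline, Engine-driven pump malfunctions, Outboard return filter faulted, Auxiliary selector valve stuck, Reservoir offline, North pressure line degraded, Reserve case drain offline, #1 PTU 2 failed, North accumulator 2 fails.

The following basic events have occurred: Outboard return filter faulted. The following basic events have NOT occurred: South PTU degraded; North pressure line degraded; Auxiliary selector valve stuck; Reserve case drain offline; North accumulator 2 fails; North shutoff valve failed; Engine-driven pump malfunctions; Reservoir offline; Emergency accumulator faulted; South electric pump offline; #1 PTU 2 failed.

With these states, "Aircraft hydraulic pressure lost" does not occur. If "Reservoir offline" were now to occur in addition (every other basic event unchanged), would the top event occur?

Counterfactual: set "Reservoir offline" to occurred.
Standby system down [OR]: North shutoff valve failed=not, South electric pump offline=not → no input occurs → does not occur.
PTU path lost [AND]: Emergency accumulator faulted=not, Standby system down=not → not all inputs occur → does not occur.
Right circuit unavailable [AND]: South PTU degraded=not, PTU path lost=not, Engine-driven pump malfunctions=not → not all inputs occur → does not occur.
System A unavailable [AND]: Auxiliary selector valve stuck=not, Reservoir offline=occurs → not all inputs occur → does not occur.
System B down [AND]: North pressure line degraded=not, Reserve case drain offline=not, #1 PTU 2 failed=not → not all inputs occur → does not occur.
Left circuit unavailable [OR]: System A unavailable=not, System B down=not, North accumulator 2 fails=not → no input occurs → does not occur.
Standby system 2 inoperative [AND]: Outboard return filter faulted=occurs, Left circuit unavailable=not → not all inputs occur → does not occur.
Aircraft hydraulic pressure lost [OR]: Right circuit unavailable=not, Standby system 2 inoperative=not → no input occurs → does not occur.

No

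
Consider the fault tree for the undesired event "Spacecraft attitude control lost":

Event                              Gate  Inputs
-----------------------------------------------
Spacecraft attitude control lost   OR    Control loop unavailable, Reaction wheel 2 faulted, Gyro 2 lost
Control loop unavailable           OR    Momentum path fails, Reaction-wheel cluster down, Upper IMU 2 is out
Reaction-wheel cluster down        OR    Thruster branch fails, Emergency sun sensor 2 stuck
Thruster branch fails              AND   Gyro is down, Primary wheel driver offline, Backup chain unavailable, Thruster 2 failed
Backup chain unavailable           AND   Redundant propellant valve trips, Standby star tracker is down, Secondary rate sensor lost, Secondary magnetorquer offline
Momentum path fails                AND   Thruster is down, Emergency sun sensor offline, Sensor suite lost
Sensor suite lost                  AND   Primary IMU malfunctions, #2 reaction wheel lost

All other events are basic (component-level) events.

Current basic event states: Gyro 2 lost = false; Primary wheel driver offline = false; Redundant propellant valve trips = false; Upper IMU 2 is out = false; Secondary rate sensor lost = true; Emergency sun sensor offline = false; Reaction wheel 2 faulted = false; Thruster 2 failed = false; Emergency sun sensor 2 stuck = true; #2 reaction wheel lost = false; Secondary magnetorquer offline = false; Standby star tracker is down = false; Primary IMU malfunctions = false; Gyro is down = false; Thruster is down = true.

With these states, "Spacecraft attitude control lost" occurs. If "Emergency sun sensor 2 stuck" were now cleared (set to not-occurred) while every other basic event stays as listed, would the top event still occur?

No

Counterfactual: set "Emergency sun sensor 2 stuck" to not occurred.
Sensor suite lost [AND]: Primary IMU malfunctions=not, #2 reaction wheel lost=not → not all inputs occur → does not occur.
Momentum path fails [AND]: Thruster is down=occurs, Emergency sun sensor offline=not, Sensor suite lost=not → not all inputs occur → does not occur.
Backup chain unavailable [AND]: Redundant propellant valve trips=not, Standby star tracker is down=not, Secondary rate sensor lost=occurs, Secondary magnetorquer offline=not → not all inputs occur → does not occur.
Thruster branch fails [AND]: Gyro is down=not, Primary wheel driver offline=not, Backup chain unavailable=not, Thruster 2 failed=not → not all inputs occur → does not occur.
Reaction-wheel cluster down [OR]: Thruster branch fails=not, Emergency sun sensor 2 stuck=not → no input occurs → does not occur.
Control loop unavailable [OR]: Momentum path fails=not, Reaction-wheel cluster down=not, Upper IMU 2 is out=not → no input occurs → does not occur.
Spacecraft attitude control lost [OR]: Control loop unavailable=not, Reaction wheel 2 faulted=not, Gyro 2 lost=not → no input occurs → does not occur.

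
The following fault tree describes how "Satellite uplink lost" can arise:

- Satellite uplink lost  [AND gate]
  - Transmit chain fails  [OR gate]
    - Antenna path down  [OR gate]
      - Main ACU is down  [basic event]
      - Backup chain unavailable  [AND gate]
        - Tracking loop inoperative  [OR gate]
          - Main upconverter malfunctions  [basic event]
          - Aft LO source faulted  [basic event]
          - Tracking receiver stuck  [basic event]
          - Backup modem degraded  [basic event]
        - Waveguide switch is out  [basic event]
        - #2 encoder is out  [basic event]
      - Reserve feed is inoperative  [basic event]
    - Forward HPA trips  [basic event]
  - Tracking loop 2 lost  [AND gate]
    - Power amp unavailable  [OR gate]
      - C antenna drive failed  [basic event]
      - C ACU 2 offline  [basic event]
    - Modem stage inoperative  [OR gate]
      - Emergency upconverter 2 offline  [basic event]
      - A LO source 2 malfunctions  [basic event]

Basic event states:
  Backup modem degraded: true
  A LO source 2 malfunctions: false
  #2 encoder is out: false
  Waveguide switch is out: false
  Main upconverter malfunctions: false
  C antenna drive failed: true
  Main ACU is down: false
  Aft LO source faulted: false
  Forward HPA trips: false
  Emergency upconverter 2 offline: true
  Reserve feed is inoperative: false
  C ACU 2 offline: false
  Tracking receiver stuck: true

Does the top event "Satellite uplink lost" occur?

Tracking loop inoperative [OR]: Main upconverter malfunctions=not, Aft LO source faulted=not, Tracking receiver stuck=occurs, Backup modem degraded=occurs → at least one input occurs → occurs.
Backup chain unavailable [AND]: Tracking loop inoperative=occurs, Waveguide switch is out=not, #2 encoder is out=not → not all inputs occur → does not occur.
Antenna path down [OR]: Main ACU is down=not, Backup chain unavailable=not, Reserve feed is inoperative=not → no input occurs → does not occur.
Transmit chain fails [OR]: Antenna path down=not, Forward HPA trips=not → no input occurs → does not occur.
Power amp unavailable [OR]: C antenna drive failed=occurs, C ACU 2 offline=not → at least one input occurs → occurs.
Modem stage inoperative [OR]: Emergency upconverter 2 offline=occurs, A LO source 2 malfunctions=not → at least one input occurs → occurs.
Tracking loop 2 lost [AND]: Power amp unavailable=occurs, Modem stage inoperative=occurs → all inputs occur → occurs.
Satellite uplink lost [AND]: Transmit chain fails=not, Tracking loop 2 lost=occurs → not all inputs occur → does not occur.

No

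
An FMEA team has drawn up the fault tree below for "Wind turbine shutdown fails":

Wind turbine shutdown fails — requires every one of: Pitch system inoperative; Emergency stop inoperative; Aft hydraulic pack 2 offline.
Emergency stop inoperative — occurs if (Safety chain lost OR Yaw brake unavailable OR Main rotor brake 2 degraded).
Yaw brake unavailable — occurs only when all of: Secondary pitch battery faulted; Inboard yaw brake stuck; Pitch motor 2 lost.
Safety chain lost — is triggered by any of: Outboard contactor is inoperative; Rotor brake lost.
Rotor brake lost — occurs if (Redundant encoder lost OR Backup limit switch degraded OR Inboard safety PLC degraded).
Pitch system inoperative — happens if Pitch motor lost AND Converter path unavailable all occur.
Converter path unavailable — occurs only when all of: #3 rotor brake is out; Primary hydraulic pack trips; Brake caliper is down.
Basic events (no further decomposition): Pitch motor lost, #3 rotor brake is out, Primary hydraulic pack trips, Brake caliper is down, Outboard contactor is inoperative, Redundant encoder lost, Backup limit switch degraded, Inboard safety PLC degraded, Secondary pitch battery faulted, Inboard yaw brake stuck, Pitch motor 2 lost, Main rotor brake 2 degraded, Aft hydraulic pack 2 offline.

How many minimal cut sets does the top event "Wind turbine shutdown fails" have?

Converter path unavailable [AND]: one cut set from each child combined → 1 × 1 × 1 = 1 cut set(s).
Pitch system inoperative [AND]: one cut set from each child combined → 1 × 1 = 1 cut set(s).
Rotor brake lost [OR]: union of children's cut sets → 3 cut set(s).
Safety chain lost [OR]: union of children's cut sets → 4 cut set(s).
Yaw brake unavailable [AND]: one cut set from each child combined → 1 × 1 × 1 = 1 cut set(s).
Emergency stop inoperative [OR]: union of children's cut sets → 6 cut set(s).
Wind turbine shutdown fails [AND]: one cut set from each child combined → 1 × 6 × 1 = 6 cut set(s).
Minimal cut sets: {#3 rotor brake is out, Aft hydraulic pack 2 offline, Brake caliper is down, Outboard contactor is inoperative, Pitch motor lost, Primary hydraulic pack trips}; {#3 rotor brake is out, Aft hydraulic pack 2 offline, Brake caliper is down, Pitch motor lost, Primary hydraulic pack trips, Redundant encoder lost}; {#3 rotor brake is out, Aft hydraulic pack 2 offline, Backup limit switch degraded, Brake caliper is down, Pitch motor lost, Primary hydraulic pack trips}; {#3 rotor brake is out, Aft hydraulic pack 2 offline, Brake caliper is down, Inboard safety PLC degraded, Pitch motor lost, Primary hydraulic pack trips}; {#3 rotor brake is out, Aft hydraulic pack 2 offline, Brake caliper is down, Inboard yaw brake stuck, Pitch motor 2 lost, Pitch motor lost, Primary hydraulic pack trips, Secondary pitch battery faulted}; {#3 rotor brake is out, Aft hydraulic pack 2 offline, Brake caliper is down, Main rotor brake 2 degraded, Pitch motor lost, Primary hydraulic pack trips}.

6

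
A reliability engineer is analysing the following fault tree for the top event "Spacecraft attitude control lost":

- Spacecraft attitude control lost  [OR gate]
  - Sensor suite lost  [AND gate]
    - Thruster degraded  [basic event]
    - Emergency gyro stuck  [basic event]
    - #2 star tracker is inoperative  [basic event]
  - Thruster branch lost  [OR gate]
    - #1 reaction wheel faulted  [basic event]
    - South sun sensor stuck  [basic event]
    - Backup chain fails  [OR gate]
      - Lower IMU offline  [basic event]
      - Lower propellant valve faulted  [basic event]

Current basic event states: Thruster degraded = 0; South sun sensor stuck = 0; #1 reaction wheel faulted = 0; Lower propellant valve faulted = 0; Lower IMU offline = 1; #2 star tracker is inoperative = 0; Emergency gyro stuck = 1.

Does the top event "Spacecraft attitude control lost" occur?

Sensor suite lost [AND]: Thruster degraded=not, Emergency gyro stuck=occurs, #2 star tracker is inoperative=not → not all inputs occur → does not occur.
Backup chain fails [OR]: Lower IMU offline=occurs, Lower propellant valve faulted=not → at least one input occurs → occurs.
Thruster branch lost [OR]: #1 reaction wheel faulted=not, South sun sensor stuck=not, Backup chain fails=occurs → at least one input occurs → occurs.
Spacecraft attitude control lost [OR]: Sensor suite lost=not, Thruster branch lost=occurs → at least one input occurs → occurs.

Yes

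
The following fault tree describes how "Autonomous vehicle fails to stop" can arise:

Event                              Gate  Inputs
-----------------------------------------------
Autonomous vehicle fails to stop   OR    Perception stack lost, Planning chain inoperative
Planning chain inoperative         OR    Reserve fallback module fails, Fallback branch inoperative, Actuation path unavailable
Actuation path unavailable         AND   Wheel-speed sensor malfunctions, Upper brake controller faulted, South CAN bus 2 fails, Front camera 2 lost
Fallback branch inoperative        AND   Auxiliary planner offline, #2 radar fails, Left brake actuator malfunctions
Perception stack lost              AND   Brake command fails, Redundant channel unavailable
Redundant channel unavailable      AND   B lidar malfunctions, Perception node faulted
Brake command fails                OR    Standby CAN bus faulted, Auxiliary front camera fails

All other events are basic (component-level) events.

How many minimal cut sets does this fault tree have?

5

Brake command fails [OR]: union of children's cut sets → 2 cut set(s).
Redundant channel unavailable [AND]: one cut set from each child combined → 1 × 1 = 1 cut set(s).
Perception stack lost [AND]: one cut set from each child combined → 2 × 1 = 2 cut set(s).
Fallback branch inoperative [AND]: one cut set from each child combined → 1 × 1 × 1 = 1 cut set(s).
Actuation path unavailable [AND]: one cut set from each child combined → 1 × 1 × 1 × 1 = 1 cut set(s).
Planning chain inoperative [OR]: union of children's cut sets → 3 cut set(s).
Autonomous vehicle fails to stop [OR]: union of children's cut sets → 5 cut set(s).
Minimal cut sets: {B lidar malfunctions, Perception node faulted, Standby CAN bus faulted}; {Auxiliary front camera fails, B lidar malfunctions, Perception node faulted}; {Reserve fallback module fails}; {#2 radar fails, Auxiliary planner offline, Left brake actuator malfunctions}; {Front camera 2 lost, South CAN bus 2 fails, Upper brake controller faulted, Wheel-speed sensor malfunctions}.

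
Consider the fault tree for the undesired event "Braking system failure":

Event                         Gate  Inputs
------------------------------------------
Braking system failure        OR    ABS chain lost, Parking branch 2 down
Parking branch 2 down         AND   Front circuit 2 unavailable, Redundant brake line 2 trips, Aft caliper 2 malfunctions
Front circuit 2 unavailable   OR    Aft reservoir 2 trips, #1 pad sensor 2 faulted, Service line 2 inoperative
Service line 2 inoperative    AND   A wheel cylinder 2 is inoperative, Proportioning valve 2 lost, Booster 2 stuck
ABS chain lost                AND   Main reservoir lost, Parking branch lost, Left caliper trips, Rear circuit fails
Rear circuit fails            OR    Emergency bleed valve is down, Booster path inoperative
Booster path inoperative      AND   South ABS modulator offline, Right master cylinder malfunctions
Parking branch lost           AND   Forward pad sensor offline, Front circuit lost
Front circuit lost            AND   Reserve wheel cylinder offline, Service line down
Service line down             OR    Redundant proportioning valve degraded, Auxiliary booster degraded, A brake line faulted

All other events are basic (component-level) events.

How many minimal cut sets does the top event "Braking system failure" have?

9

Service line down [OR]: union of children's cut sets → 3 cut set(s).
Front circuit lost [AND]: one cut set from each child combined → 1 × 3 = 3 cut set(s).
Parking branch lost [AND]: one cut set from each child combined → 1 × 3 = 3 cut set(s).
Booster path inoperative [AND]: one cut set from each child combined → 1 × 1 = 1 cut set(s).
Rear circuit fails [OR]: union of children's cut sets → 2 cut set(s).
ABS chain lost [AND]: one cut set from each child combined → 1 × 3 × 1 × 2 = 6 cut set(s).
Service line 2 inoperative [AND]: one cut set from each child combined → 1 × 1 × 1 = 1 cut set(s).
Front circuit 2 unavailable [OR]: union of children's cut sets → 3 cut set(s).
Parking branch 2 down [AND]: one cut set from each child combined → 3 × 1 × 1 = 3 cut set(s).
Braking system failure [OR]: union of children's cut sets → 9 cut set(s).
Minimal cut sets: {Emergency bleed valve is down, Forward pad sensor offline, Left caliper trips, Main reservoir lost, Redundant proportioning valve degraded, Reserve wheel cylinder offline}; {Forward pad sensor offline, Left caliper trips, Main reservoir lost, Redundant proportioning valve degraded, Reserve wheel cylinder offline, Right master cylinder malfunctions, South ABS modulator offline}; {Auxiliary booster degraded, Emergency bleed valve is down, Forward pad sensor offline, Left caliper trips, Main reservoir lost, Reserve wheel cylinder offline}; {Auxiliary booster degraded, Forward pad sensor offline, Left caliper trips, Main reservoir lost, Reserve wheel cylinder offline, Right master cylinder malfunctions, South ABS modulator offline}; {A brake line faulted, Emergency bleed valve is down, Forward pad sensor offline, Left caliper trips, Main reservoir lost, Reserve wheel cylinder offline}; {A brake line faulted, Forward pad sensor offline, Left caliper trips, Main reservoir lost, Reserve wheel cylinder offline, Right master cylinder malfunctions, South ABS modulator offline}; {Aft caliper 2 malfunctions, Aft reservoir 2 trips, Redundant brake line 2 trips}; {#1 pad sensor 2 faulted, Aft caliper 2 malfunctions, Redundant brake line 2 trips}; {A wheel cylinder 2 is inoperative, Aft caliper 2 malfunctions, Booster 2 stuck, Proportioning valve 2 lost, Redundant brake line 2 trips}.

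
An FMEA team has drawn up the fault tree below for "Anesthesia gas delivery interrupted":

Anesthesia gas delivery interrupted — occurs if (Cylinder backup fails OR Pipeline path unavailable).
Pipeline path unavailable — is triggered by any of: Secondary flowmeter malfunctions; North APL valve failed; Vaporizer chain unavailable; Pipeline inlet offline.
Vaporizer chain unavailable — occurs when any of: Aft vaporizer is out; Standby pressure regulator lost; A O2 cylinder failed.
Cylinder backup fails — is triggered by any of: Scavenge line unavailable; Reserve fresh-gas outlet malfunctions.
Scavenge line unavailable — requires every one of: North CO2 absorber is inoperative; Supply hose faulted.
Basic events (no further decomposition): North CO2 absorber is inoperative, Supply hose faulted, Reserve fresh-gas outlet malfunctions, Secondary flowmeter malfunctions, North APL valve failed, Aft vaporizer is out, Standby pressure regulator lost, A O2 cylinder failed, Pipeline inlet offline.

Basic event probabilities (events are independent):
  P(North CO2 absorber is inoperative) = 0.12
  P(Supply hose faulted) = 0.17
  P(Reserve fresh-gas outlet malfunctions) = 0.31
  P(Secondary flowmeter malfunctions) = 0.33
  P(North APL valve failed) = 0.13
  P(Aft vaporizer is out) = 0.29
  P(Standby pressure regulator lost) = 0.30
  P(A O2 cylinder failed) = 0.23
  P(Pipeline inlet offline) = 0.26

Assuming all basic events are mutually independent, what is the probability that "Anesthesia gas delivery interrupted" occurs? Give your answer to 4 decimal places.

P(Scavenge line unavailable) [AND] = 0.12 × 0.17 = 0.020400
P(Cylinder backup fails) [OR] = 1 − (1−0.020400) × (1−0.31) = 0.324076
P(Vaporizer chain unavailable) [OR] = 1 − (1−0.29) × (1−0.30) × (1−0.23) = 0.617310
P(Pipeline path unavailable) [OR] = 1 − (1−0.33) × (1−0.13) × (1−0.617310) × (1−0.26) = 0.834928
P(Anesthesia gas delivery interrupted) [OR] = 1 − (1−0.324076) × (1−0.834928) = 0.888424
Rounded to 4 decimal places: P(Anesthesia gas delivery interrupted) ≈ 0.8884.

0.8884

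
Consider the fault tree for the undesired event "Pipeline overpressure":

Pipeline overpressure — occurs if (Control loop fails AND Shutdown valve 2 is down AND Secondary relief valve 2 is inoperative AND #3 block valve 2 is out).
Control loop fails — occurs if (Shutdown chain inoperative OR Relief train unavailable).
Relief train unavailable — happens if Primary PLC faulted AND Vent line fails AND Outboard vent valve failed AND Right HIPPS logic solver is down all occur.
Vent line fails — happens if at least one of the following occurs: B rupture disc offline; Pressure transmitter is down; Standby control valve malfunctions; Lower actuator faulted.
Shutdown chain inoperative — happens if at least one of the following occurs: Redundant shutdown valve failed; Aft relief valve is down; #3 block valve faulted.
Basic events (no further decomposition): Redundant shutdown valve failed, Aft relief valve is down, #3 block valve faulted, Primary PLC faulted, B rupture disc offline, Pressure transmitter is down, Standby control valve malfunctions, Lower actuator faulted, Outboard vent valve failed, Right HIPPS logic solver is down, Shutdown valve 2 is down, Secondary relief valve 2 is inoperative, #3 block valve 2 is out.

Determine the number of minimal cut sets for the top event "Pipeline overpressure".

Shutdown chain inoperative [OR]: union of children's cut sets → 3 cut set(s).
Vent line fails [OR]: union of children's cut sets → 4 cut set(s).
Relief train unavailable [AND]: one cut set from each child combined → 1 × 4 × 1 × 1 = 4 cut set(s).
Control loop fails [OR]: union of children's cut sets → 7 cut set(s).
Pipeline overpressure [AND]: one cut set from each child combined → 7 × 1 × 1 × 1 = 7 cut set(s).
Minimal cut sets: {#3 block valve 2 is out, Redundant shutdown valve failed, Secondary relief valve 2 is inoperative, Shutdown valve 2 is down}; {#3 block valve 2 is out, Aft relief valve is down, Secondary relief valve 2 is inoperative, Shutdown valve 2 is down}; {#3 block valve 2 is out, #3 block valve faulted, Secondary relief valve 2 is inoperative, Shutdown valve 2 is down}; {#3 block valve 2 is out, B rupture disc offline, Outboard vent valve failed, Primary PLC faulted, Right HIPPS logic solver is down, Secondary relief valve 2 is inoperative, Shutdown valve 2 is down}; {#3 block valve 2 is out, Outboard vent valve failed, Pressure transmitter is down, Primary PLC faulted, Right HIPPS logic solver is down, Secondary relief valve 2 is inoperative, Shutdown valve 2 is down}; {#3 block valve 2 is out, Outboard vent valve failed, Primary PLC faulted, Right HIPPS logic solver is down, Secondary relief valve 2 is inoperative, Shutdown valve 2 is down, Standby control valve malfunctions}; {#3 block valve 2 is out, Lower actuator faulted, Outboard vent valve failed, Primary PLC faulted, Right HIPPS logic solver is down, Secondary relief valve 2 is inoperative, Shutdown valve 2 is down}.

7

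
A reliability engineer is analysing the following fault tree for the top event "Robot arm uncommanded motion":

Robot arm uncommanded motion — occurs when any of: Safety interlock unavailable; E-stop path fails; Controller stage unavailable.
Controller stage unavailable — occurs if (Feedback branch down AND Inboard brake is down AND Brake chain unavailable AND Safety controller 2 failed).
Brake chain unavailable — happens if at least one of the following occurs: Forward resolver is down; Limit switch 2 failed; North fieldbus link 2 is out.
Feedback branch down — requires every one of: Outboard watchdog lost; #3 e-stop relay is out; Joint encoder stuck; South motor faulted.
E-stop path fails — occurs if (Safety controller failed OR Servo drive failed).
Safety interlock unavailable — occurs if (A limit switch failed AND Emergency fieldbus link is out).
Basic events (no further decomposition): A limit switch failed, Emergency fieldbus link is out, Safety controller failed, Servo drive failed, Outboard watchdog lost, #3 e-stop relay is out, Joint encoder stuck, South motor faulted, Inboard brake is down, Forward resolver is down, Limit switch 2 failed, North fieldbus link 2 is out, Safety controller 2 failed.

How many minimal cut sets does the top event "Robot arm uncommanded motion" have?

Safety interlock unavailable [AND]: one cut set from each child combined → 1 × 1 = 1 cut set(s).
E-stop path fails [OR]: union of children's cut sets → 2 cut set(s).
Feedback branch down [AND]: one cut set from each child combined → 1 × 1 × 1 × 1 = 1 cut set(s).
Brake chain unavailable [OR]: union of children's cut sets → 3 cut set(s).
Controller stage unavailable [AND]: one cut set from each child combined → 1 × 1 × 3 × 1 = 3 cut set(s).
Robot arm uncommanded motion [OR]: union of children's cut sets → 6 cut set(s).
Minimal cut sets: {A limit switch failed, Emergency fieldbus link is out}; {Safety controller failed}; {Servo drive failed}; {#3 e-stop relay is out, Forward resolver is down, Inboard brake is down, Joint encoder stuck, Outboard watchdog lost, Safety controller 2 failed, South motor faulted}; {#3 e-stop relay is out, Inboard brake is down, Joint encoder stuck, Limit switch 2 failed, Outboard watchdog lost, Safety controller 2 failed, South motor faulted}; {#3 e-stop relay is out, Inboard brake is down, Joint encoder stuck, North fieldbus link 2 is out, Outboard watchdog lost, Safety controller 2 failed, South motor faulted}.

6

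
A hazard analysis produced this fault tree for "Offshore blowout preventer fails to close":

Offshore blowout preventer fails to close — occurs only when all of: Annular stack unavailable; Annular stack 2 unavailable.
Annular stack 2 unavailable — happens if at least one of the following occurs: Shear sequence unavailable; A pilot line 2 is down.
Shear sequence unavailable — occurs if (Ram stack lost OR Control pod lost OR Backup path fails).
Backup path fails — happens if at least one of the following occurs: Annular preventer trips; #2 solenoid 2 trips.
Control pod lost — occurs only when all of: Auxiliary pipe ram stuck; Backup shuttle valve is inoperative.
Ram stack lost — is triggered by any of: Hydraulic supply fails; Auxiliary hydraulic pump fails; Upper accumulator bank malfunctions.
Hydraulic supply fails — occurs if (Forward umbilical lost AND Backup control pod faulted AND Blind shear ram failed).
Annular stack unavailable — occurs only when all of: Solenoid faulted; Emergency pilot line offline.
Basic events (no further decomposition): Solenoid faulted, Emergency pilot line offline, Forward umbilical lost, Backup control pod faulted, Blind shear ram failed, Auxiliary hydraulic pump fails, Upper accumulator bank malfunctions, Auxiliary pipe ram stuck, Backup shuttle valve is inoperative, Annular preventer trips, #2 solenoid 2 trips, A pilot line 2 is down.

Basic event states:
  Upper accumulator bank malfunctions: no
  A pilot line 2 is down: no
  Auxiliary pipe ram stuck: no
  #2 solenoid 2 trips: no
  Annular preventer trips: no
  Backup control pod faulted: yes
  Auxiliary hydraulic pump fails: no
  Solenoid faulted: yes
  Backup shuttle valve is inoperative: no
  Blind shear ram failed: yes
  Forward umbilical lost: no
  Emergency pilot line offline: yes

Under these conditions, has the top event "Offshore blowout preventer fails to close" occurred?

No

Annular stack unavailable [AND]: Solenoid faulted=occurs, Emergency pilot line offline=occurs → all inputs occur → occurs.
Hydraulic supply fails [AND]: Forward umbilical lost=not, Backup control pod faulted=occurs, Blind shear ram failed=occurs → not all inputs occur → does not occur.
Ram stack lost [OR]: Hydraulic supply fails=not, Auxiliary hydraulic pump fails=not, Upper accumulator bank malfunctions=not → no input occurs → does not occur.
Control pod lost [AND]: Auxiliary pipe ram stuck=not, Backup shuttle valve is inoperative=not → not all inputs occur → does not occur.
Backup path fails [OR]: Annular preventer trips=not, #2 solenoid 2 trips=not → no input occurs → does not occur.
Shear sequence unavailable [OR]: Ram stack lost=not, Control pod lost=not, Backup path fails=not → no input occurs → does not occur.
Annular stack 2 unavailable [OR]: Shear sequence unavailable=not, A pilot line 2 is down=not → no input occurs → does not occur.
Offshore blowout preventer fails to close [AND]: Annular stack unavailable=occurs, Annular stack 2 unavailable=not → not all inputs occur → does not occur.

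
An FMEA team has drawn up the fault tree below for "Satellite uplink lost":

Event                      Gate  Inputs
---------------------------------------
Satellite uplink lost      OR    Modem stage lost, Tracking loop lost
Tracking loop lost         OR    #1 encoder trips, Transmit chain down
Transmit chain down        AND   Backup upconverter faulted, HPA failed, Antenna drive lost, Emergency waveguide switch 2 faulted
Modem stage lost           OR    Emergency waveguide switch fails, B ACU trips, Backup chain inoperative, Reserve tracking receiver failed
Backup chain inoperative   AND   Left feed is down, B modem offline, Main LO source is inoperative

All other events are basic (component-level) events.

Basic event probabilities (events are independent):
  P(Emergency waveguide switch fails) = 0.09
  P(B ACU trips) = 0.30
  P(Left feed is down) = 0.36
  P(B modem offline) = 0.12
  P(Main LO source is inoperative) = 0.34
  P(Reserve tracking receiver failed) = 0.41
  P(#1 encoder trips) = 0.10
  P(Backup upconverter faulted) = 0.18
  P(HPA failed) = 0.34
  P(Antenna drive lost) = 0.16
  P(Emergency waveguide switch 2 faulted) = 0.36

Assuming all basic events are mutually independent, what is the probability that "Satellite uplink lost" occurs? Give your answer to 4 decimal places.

P(Backup chain inoperative) [AND] = 0.36 × 0.12 × 0.34 = 0.014688
P(Modem stage lost) [OR] = 1 − (1−0.09) × (1−0.30) × (1−0.014688) × (1−0.41) = 0.629690
P(Transmit chain down) [AND] = 0.18 × 0.34 × 0.16 × 0.36 = 0.003525
P(Tracking loop lost) [OR] = 1 − (1−0.10) × (1−0.003525) = 0.103173
P(Satellite uplink lost) [OR] = 1 − (1−0.629690) × (1−0.103173) = 0.667896
Rounded to 4 decimal places: P(Satellite uplink lost) ≈ 0.6679.

0.6679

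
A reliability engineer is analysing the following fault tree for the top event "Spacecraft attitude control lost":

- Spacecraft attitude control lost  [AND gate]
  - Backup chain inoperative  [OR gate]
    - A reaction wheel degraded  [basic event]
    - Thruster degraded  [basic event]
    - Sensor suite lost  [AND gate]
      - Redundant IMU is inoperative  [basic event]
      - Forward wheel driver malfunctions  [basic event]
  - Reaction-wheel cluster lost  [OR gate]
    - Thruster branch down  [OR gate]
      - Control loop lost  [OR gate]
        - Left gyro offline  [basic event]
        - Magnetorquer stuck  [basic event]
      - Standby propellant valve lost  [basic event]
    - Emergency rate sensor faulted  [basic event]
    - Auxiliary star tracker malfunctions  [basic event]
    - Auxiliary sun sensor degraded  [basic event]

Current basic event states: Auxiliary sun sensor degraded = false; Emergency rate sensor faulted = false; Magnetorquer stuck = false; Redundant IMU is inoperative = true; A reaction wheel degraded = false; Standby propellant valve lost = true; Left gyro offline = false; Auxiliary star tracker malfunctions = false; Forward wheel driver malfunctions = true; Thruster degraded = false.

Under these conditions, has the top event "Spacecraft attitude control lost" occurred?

Sensor suite lost [AND]: Redundant IMU is inoperative=occurs, Forward wheel driver malfunctions=occurs → all inputs occur → occurs.
Backup chain inoperative [OR]: A reaction wheel degraded=not, Thruster degraded=not, Sensor suite lost=occurs → at least one input occurs → occurs.
Control loop lost [OR]: Left gyro offline=not, Magnetorquer stuck=not → no input occurs → does not occur.
Thruster branch down [OR]: Control loop lost=not, Standby propellant valve lost=occurs → at least one input occurs → occurs.
Reaction-wheel cluster lost [OR]: Thruster branch down=occurs, Emergency rate sensor faulted=not, Auxiliary star tracker malfunctions=not, Auxiliary sun sensor degraded=not → at least one input occurs → occurs.
Spacecraft attitude control lost [AND]: Backup chain inoperative=occurs, Reaction-wheel cluster lost=occurs → all inputs occur → occurs.

Yes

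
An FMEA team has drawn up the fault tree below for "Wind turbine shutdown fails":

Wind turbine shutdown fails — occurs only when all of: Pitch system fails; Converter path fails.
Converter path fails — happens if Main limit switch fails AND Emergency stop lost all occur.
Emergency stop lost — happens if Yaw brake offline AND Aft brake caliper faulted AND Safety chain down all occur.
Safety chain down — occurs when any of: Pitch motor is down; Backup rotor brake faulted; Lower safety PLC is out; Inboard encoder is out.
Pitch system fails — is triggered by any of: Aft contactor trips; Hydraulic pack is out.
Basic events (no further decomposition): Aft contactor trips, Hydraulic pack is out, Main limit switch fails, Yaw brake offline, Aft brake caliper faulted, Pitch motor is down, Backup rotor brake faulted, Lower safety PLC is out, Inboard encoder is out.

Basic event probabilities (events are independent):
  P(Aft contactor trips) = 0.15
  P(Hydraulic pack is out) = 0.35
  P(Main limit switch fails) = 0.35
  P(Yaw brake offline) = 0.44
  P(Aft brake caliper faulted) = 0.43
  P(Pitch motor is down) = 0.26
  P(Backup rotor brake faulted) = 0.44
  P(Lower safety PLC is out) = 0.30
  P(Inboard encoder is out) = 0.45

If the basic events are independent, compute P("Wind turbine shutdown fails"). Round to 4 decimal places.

0.0249

P(Pitch system fails) [OR] = 1 − (1−0.15) × (1−0.35) = 0.447500
P(Safety chain down) [OR] = 1 − (1−0.26) × (1−0.44) × (1−0.30) × (1−0.45) = 0.840456
P(Emergency stop lost) [AND] = 0.44 × 0.43 × 0.840456 = 0.159014
P(Converter path fails) [AND] = 0.35 × 0.159014 = 0.055655
P(Wind turbine shutdown fails) [AND] = 0.447500 × 0.055655 = 0.024906
Rounded to 4 decimal places: P(Wind turbine shutdown fails) ≈ 0.0249.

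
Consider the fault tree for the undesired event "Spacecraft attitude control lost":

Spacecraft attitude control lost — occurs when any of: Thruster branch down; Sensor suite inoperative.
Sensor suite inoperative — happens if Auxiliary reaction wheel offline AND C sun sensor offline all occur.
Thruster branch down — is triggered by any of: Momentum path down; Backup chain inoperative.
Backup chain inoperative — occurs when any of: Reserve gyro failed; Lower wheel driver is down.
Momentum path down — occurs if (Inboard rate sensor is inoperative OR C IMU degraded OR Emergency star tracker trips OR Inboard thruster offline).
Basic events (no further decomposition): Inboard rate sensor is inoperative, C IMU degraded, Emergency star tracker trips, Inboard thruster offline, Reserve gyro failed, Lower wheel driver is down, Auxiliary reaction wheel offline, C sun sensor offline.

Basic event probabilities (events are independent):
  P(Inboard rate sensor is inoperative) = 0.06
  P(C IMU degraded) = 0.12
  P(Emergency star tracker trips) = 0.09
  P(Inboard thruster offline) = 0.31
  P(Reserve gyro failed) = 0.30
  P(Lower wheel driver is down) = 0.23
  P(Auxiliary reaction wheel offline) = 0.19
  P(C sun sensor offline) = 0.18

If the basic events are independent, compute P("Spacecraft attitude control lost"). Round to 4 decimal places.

P(Momentum path down) [OR] = 1 − (1−0.06) × (1−0.12) × (1−0.09) × (1−0.31) = 0.480601
P(Backup chain inoperative) [OR] = 1 − (1−0.30) × (1−0.23) = 0.461000
P(Thruster branch down) [OR] = 1 − (1−0.480601) × (1−0.461000) = 0.720044
P(Sensor suite inoperative) [AND] = 0.19 × 0.18 = 0.034200
P(Spacecraft attitude control lost) [OR] = 1 − (1−0.720044) × (1−0.034200) = 0.729618
Rounded to 4 decimal places: P(Spacecraft attitude control lost) ≈ 0.7296.

0.7296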